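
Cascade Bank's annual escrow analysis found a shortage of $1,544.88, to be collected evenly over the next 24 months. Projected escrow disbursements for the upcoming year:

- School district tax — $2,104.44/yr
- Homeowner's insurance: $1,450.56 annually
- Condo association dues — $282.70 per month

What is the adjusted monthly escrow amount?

$643.32

School district tax — $2,104.44
Homeowner's insurance — $1,450.56
Condo association dues — $282.70 × 12 = $3,392.40
Combined annual = $2,104.44 + $1,450.56 + $3,392.40 = $6,947.40
Monthly escrow = $6,947.40 ÷ 12 = $578.95
Monthly shortage recovery: $1,544.88 / 24 = $64.37
New monthly escrow = $578.95 + $64.37 = $643.32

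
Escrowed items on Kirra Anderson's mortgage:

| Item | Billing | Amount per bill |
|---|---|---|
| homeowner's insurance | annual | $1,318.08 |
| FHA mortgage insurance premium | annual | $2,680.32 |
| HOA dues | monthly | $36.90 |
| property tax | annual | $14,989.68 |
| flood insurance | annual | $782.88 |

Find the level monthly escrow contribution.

$1,684.48

Homeowner's insurance: $1,318.08 per year
FHA mortgage insurance premium: $2,680.32 per year
HOA dues: $36.90 × 12 = $442.80 per year
Property tax: $14,989.68 per year
Flood insurance: $782.88 per year
Total per year = $20,213.76
Monthly escrow = $20,213.76 / 12 = $1,684.48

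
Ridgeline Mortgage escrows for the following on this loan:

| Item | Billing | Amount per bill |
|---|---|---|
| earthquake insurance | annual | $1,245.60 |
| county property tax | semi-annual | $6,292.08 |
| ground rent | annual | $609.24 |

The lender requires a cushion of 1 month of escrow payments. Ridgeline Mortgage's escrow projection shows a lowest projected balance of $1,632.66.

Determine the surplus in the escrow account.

$429.41

Earthquake insurance: $1,245.60
County property tax: $6,292.08 × 2 = $12,584.16
Ground rent: $609.24
Annual escrow total = $14,439.00
Base monthly escrow = $14,439.00 / 12 = $1,203.25
Required reserve = 1 × $1,203.25 = $1,203.25
Excess over cushion: $1,632.66 − $1,203.25 = $429.41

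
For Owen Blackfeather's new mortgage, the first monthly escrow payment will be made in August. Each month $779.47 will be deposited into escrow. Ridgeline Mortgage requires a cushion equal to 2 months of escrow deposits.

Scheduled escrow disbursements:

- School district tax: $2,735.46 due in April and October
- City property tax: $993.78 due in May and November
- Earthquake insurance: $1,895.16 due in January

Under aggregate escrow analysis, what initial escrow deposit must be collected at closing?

$3,117.88

Cushion = 2 × $779.47 = $1,558.94
Trial balance (start $0, +$779.47 each month, − disbursements):
  Aug: +$779.47 → $779.47
  Sep: +$779.47 → $1,558.94
  Oct: +$779.47 − $2,735.46 → -$397.05
  Nov: +$779.47 − $993.78 → -$611.36
  Dec: +$779.47 → $168.11
  Jan: +$779.47 − $1,895.16 → -$947.58
  Feb: +$779.47 → -$168.11
  Mar: +$779.47 → $611.36
  Apr: +$779.47 − $2,735.46 → -$1,344.63
  May: +$779.47 − $993.78 → -$1,558.94
  Jun: +$779.47 → -$779.47
  Jul: +$779.47 → $0.00
Lowest trial balance = -$1,558.94 (May)
Initial deposit = cushion − low point = $1,558.94 − (-$1,558.94) = $3,117.88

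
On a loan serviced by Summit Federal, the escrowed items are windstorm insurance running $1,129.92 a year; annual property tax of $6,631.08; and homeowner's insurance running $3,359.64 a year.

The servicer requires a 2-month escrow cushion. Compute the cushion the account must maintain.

$1,853.44

Windstorm insurance: $1,129.92 annually
Property tax: $6,631.08 annually
Homeowner's insurance: $3,359.64 annually
Annual escrow total = $1,129.92 + $6,631.08 + $3,359.64 = $11,120.64
Base monthly escrow = $11,120.64 ÷ 12 = $926.72
Required cushion = 2 × $926.72 = $1,853.44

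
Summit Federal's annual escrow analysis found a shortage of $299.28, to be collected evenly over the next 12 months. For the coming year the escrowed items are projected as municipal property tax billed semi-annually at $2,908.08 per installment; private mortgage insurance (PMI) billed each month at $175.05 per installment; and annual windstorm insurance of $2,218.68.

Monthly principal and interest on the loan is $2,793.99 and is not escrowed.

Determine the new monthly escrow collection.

$869.56

Municipal property tax — $2,908.08 × 2 = $5,816.16
Private mortgage insurance (PMI) — $175.05 × 12 = $2,100.60
Windstorm insurance — $2,218.68
Annual escrow total = $10,135.44
Monthly escrow = $10,135.44 ÷ 12 = $844.62
Shortage per month = $299.28 / 12 = $24.94
New monthly escrow = $844.62 + $24.94 = $869.56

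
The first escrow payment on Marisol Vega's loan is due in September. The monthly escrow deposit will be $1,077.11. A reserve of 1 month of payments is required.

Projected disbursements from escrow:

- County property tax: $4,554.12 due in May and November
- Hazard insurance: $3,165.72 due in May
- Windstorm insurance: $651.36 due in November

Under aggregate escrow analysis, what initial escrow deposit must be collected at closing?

$4,308.44

Cushion = 1 × $1,077.11 = $1,077.11
Trial balance (start $0, +$1,077.11 each month, − disbursements):
  Sep: +$1,077.11 → $1,077.11
  Oct: +$1,077.11 → $2,154.22
  Nov: +$1,077.11 − $5,205.48 → -$1,974.15
  Dec: +$1,077.11 → -$897.04
  Jan: +$1,077.11 → $180.07
  Feb: +$1,077.11 → $1,257.18
  Mar: +$1,077.11 → $2,334.29
  Apr: +$1,077.11 → $3,411.40
  May: +$1,077.11 − $7,719.84 → -$3,231.33
  Jun: +$1,077.11 → -$2,154.22
  Jul: +$1,077.11 → -$1,077.11
  Aug: +$1,077.11 → $0.00
Lowest trial balance = -$3,231.33 (May)
Initial deposit = cushion − low point = $1,077.11 − (-$3,231.33) = $4,308.44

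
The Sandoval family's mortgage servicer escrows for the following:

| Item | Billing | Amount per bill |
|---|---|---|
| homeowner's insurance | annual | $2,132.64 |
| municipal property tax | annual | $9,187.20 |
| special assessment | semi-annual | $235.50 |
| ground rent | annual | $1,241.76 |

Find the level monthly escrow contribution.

$1,086.05

Homeowner's insurance = $2,132.64/yr
Municipal property tax = $9,187.20/yr
Special assessment = $235.50 × 2 = $471.00/yr
Ground rent = $1,241.76/yr
Yearly total = $13,032.60
Monthly = $13,032.60 / 12 = $1,086.05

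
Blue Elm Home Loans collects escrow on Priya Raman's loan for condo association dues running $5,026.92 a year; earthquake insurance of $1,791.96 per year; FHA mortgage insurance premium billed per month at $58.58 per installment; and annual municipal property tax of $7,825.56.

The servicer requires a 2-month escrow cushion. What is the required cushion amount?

$2,557.90

Condo association dues = $5,026.92
Earthquake insurance = $1,791.96
FHA mortgage insurance premium = $58.58 × 12 = $702.96
Municipal property tax = $7,825.56
Annual escrow total = $5,026.92 + $1,791.96 + $702.96 + $7,825.56 = $15,347.40
Monthly = $15,347.40 ÷ 12 = $1,278.95
Cushion = 2 × $1,278.95 = $2,557.90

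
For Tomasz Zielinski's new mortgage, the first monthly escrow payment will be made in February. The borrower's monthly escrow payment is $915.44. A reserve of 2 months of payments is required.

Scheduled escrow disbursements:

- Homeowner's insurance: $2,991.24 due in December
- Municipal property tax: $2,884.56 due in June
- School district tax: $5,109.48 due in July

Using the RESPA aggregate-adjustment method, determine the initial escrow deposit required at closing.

Cushion = 2 × $915.44 = $1,830.88
Trial balance (start $0, +$915.44 each month, − disbursements):
  Feb: +$915.44 → $915.44
  Mar: +$915.44 → $1,830.88
  Apr: +$915.44 → $2,746.32
  May: +$915.44 → $3,661.76
  Jun: +$915.44 − $2,884.56 → $1,692.64
  Jul: +$915.44 − $5,109.48 → -$2,501.40
  Aug: +$915.44 → -$1,585.96
  Sep: +$915.44 → -$670.52
  Oct: +$915.44 → $244.92
  Nov: +$915.44 → $1,160.36
  Dec: +$915.44 − $2,991.24 → -$915.44
  Jan: +$915.44 → $0.00
Lowest trial balance = -$2,501.40 (Jul)
Initial deposit = cushion − low point = $1,830.88 − (-$2,501.40) = $4,332.28

$4,332.28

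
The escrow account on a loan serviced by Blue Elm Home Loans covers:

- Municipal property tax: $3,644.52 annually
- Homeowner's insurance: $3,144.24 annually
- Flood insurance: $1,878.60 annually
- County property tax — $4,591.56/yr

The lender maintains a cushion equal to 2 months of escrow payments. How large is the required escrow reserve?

$2,209.82

Municipal property tax — $3,644.52 per year
Homeowner's insurance — $3,144.24 per year
Flood insurance — $1,878.60 per year
County property tax — $4,591.56 per year
Yearly total = $13,258.92
Base monthly escrow = $13,258.92 ÷ 12 = $1,104.91
Reserve = 2 × $1,104.91 = $2,209.82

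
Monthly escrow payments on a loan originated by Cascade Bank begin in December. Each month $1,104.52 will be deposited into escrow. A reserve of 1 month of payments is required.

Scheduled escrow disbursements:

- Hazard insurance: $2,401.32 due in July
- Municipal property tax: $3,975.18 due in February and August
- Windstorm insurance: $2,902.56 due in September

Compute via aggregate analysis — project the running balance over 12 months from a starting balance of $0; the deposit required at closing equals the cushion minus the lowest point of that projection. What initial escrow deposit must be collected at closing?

Cushion = 1 × $1,104.52 = $1,104.52
Trial balance (start $0, +$1,104.52 each month, − disbursements):
  Dec: +$1,104.52 → $1,104.52
  Jan: +$1,104.52 → $2,209.04
  Feb: +$1,104.52 − $3,975.18 → -$661.62
  Mar: +$1,104.52 → $442.90
  Apr: +$1,104.52 → $1,547.42
  May: +$1,104.52 → $2,651.94
  Jun: +$1,104.52 → $3,756.46
  Jul: +$1,104.52 − $2,401.32 → $2,459.66
  Aug: +$1,104.52 − $3,975.18 → -$411.00
  Sep: +$1,104.52 − $2,902.56 → -$2,209.04
  Oct: +$1,104.52 → -$1,104.52
  Nov: +$1,104.52 → $0.00
Lowest trial balance = -$2,209.04 (Sep)
Initial deposit = cushion − low point = $1,104.52 − (-$2,209.04) = $3,313.56

$3,313.56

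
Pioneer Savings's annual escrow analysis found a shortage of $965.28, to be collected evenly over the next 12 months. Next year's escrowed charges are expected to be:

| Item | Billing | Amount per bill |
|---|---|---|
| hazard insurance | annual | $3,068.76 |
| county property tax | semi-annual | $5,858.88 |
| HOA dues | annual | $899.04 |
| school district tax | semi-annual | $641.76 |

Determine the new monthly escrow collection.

Hazard insurance = $3,068.76 annually
County property tax = $5,858.88 × 2 = $11,717.76 annually
HOA dues = $899.04 annually
School district tax = $641.76 × 2 = $1,283.52 annually
Combined annual = $3,068.76 + $11,717.76 + $899.04 + $1,283.52 = $16,969.08
Base monthly escrow = $16,969.08 / 12 = $1,414.09
Monthly shortage recovery: $965.28 / 12 = $80.44
New monthly escrow = $1,414.09 + $80.44 = $1,494.53

$1,494.53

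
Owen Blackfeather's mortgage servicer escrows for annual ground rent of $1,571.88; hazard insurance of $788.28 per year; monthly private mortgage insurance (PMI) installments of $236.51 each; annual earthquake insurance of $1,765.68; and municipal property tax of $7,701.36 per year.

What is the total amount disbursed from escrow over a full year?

$14,665.32

Ground rent: $1,571.88 per year
Hazard insurance: $788.28 per year
Private mortgage insurance (PMI): $236.51 × 12 = $2,838.12 per year
Earthquake insurance: $1,765.68 per year
Municipal property tax: $7,701.36 per year
Total annual escrow = $1,571.88 + $788.28 + $2,838.12 + $1,765.68 + $7,701.36 = $14,665.32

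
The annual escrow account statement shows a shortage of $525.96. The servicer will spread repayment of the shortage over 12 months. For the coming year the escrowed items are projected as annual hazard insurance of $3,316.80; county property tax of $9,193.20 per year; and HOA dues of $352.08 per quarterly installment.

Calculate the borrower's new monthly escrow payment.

$1,203.69

Hazard insurance = $3,316.80/yr
County property tax = $9,193.20/yr
HOA dues = $352.08 × 4 = $1,408.32/yr
Total annual escrow = $13,918.32
Base monthly escrow = $13,918.32 ÷ 12 = $1,159.86
Shortage per month = $525.96 ÷ 12 = $43.83
Adjusted monthly = $1,159.86 + $43.83 = $1,203.69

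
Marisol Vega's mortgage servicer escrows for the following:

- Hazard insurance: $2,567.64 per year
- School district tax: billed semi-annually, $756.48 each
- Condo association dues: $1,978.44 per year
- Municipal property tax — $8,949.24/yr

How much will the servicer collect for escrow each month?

Hazard insurance: $2,567.64 per year
School district tax: $756.48 × 2 = $1,512.96 per year
Condo association dues: $1,978.44 per year
Municipal property tax: $8,949.24 per year
Annual escrow total = $2,567.64 + $1,512.96 + $1,978.44 + $8,949.24 = $15,008.28
Monthly = $15,008.28 / 12 = $1,250.69

$1,250.69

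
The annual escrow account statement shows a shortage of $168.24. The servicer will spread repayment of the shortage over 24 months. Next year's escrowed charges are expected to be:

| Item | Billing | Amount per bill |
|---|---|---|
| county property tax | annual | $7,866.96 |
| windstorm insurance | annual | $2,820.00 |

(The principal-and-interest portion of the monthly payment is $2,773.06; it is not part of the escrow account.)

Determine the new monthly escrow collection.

County property tax — $7,866.96 per year
Windstorm insurance — $2,820.00 per year
Annual escrow total = $7,866.96 + $2,820.00 = $10,686.96
Per month = $10,686.96 ÷ 12 = $890.58
Shortage per month = $168.24 / 24 = $7.01
New monthly escrow = $890.58 + $7.01 = $897.59

$897.59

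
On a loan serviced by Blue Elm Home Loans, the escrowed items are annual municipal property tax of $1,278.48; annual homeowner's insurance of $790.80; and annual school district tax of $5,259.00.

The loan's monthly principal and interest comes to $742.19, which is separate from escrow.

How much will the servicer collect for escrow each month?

Municipal property tax: $1,278.48 per year
Homeowner's insurance: $790.80 per year
School district tax: $5,259.00 per year
Combined annual = $7,328.28
Base monthly escrow = $7,328.28 ÷ 12 = $610.69

$610.69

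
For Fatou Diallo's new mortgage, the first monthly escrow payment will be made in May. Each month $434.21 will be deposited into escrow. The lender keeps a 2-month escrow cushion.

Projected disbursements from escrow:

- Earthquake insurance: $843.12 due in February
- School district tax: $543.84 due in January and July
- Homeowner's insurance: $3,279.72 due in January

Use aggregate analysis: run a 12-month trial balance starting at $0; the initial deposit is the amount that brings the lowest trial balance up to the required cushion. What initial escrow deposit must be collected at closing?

$1,736.84

Cushion = 2 × $434.21 = $868.42
Trial balance (start $0, +$434.21 each month, − disbursements):
  May: +$434.21 → $434.21
  Jun: +$434.21 → $868.42
  Jul: +$434.21 − $543.84 → $758.79
  Aug: +$434.21 → $1,193.00
  Sep: +$434.21 → $1,627.21
  Oct: +$434.21 → $2,061.42
  Nov: +$434.21 → $2,495.63
  Dec: +$434.21 → $2,929.84
  Jan: +$434.21 − $3,823.56 → -$459.51
  Feb: +$434.21 − $843.12 → -$868.42
  Mar: +$434.21 → -$434.21
  Apr: +$434.21 → $0.00
Lowest trial balance = -$868.42 (Feb)
Initial deposit = cushion − low point = $868.42 − (-$868.42) = $1,736.84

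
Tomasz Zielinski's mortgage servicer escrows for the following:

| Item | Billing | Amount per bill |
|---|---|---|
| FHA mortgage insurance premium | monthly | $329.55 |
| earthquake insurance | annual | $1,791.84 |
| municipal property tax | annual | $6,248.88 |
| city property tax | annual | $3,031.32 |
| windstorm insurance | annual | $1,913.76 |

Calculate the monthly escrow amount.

$1,411.70

FHA mortgage insurance premium = $329.55 × 12 = $3,954.60 per year
Earthquake insurance = $1,791.84 per year
Municipal property tax = $6,248.88 per year
City property tax = $3,031.32 per year
Windstorm insurance = $1,913.76 per year
Annual escrow total = $16,940.40
Monthly = $16,940.40 / 12 = $1,411.70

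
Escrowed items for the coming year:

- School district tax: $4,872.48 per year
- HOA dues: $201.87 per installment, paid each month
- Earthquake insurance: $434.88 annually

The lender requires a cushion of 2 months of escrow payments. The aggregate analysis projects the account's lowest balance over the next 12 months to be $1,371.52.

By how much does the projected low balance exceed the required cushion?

School district tax: $4,872.48
HOA dues: $201.87 × 12 = $2,422.44
Earthquake insurance: $434.88
Total per year = $4,872.48 + $2,422.44 + $434.88 = $7,729.80
Monthly = $7,729.80 / 12 = $644.15
Required cushion = 2 × $644.15 = $1,288.30
Excess over cushion: $1,371.52 − $1,288.30 = $83.22

$83.22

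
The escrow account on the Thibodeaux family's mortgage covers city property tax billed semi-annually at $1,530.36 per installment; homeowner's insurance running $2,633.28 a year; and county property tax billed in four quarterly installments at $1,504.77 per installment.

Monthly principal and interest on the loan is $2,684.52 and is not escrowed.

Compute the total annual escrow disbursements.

$11,713.08

City property tax: $1,530.36 × 2 = $3,060.72
Homeowner's insurance: $2,633.28
County property tax: $1,504.77 × 4 = $6,019.08
Combined annual = $11,713.08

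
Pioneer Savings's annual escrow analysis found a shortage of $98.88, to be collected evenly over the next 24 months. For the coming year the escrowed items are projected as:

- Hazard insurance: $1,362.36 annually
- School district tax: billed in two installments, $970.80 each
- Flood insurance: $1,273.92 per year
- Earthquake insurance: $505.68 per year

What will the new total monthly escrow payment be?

Hazard insurance: $1,362.36
School district tax: $970.80 × 2 = $1,941.60
Flood insurance: $1,273.92
Earthquake insurance: $505.68
Total per year = $1,362.36 + $1,941.60 + $1,273.92 + $505.68 = $5,083.56
Base monthly escrow = $5,083.56 ÷ 12 = $423.63
Monthly shortage recovery: $98.88 / 24 = $4.12
Adjusted monthly = $423.63 + $4.12 = $427.75

$427.75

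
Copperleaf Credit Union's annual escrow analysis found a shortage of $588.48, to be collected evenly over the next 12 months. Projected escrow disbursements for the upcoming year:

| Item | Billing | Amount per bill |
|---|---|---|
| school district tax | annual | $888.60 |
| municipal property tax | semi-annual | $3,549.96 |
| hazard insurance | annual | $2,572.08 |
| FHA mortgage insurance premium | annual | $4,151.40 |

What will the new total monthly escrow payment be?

School district tax: $888.60 annually
Municipal property tax: $3,549.96 × 2 = $7,099.92 annually
Hazard insurance: $2,572.08 annually
FHA mortgage insurance premium: $4,151.40 annually
Yearly total = $888.60 + $7,099.92 + $2,572.08 + $4,151.40 = $14,712.00
Per month = $14,712.00 ÷ 12 = $1,226.00
Monthly shortage recovery: $588.48 / 12 = $49.04
New monthly escrow = $1,226.00 + $49.04 = $1,275.04

$1,275.04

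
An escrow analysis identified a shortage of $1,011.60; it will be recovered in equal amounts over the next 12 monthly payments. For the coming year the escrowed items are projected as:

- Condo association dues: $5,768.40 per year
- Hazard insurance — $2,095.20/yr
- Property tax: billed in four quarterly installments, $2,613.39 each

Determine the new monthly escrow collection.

$1,610.73

Condo association dues — $5,768.40/yr
Hazard insurance — $2,095.20/yr
Property tax — $2,613.39 × 4 = $10,453.56/yr
Total annual escrow = $18,317.16
Monthly escrow = $18,317.16 ÷ 12 = $1,526.43
Monthly shortage recovery: $1,011.60 ÷ 12 = $84.30
Adjusted monthly = $1,526.43 + $84.30 = $1,610.73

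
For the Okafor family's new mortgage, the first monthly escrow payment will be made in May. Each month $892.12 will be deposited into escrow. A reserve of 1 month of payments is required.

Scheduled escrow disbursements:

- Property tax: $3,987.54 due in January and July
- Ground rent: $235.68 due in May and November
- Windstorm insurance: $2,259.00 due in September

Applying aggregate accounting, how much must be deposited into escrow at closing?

Cushion = 1 × $892.12 = $892.12
Trial balance (start $0, +$892.12 each month, − disbursements):
  May: +$892.12 − $235.68 → $656.44
  Jun: +$892.12 → $1,548.56
  Jul: +$892.12 − $3,987.54 → -$1,546.86
  Aug: +$892.12 → -$654.74
  Sep: +$892.12 − $2,259.00 → -$2,021.62
  Oct: +$892.12 → -$1,129.50
  Nov: +$892.12 − $235.68 → -$473.06
  Dec: +$892.12 → $419.06
  Jan: +$892.12 − $3,987.54 → -$2,676.36
  Feb: +$892.12 → -$1,784.24
  Mar: +$892.12 → -$892.12
  Apr: +$892.12 → $0.00
Lowest trial balance = -$2,676.36 (Jan)
Initial deposit = cushion − low point = $892.12 − (-$2,676.36) = $3,568.48

$3,568.48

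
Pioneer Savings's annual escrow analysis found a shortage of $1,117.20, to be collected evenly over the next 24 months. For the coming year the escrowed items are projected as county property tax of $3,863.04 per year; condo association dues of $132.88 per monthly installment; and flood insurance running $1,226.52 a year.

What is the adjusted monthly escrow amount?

County property tax: $3,863.04 annually
Condo association dues: $132.88 × 12 = $1,594.56 annually
Flood insurance: $1,226.52 annually
Total per year = $3,863.04 + $1,594.56 + $1,226.52 = $6,684.12
Monthly escrow = $6,684.12 ÷ 12 = $557.01
Shortage spread = $1,117.20 ÷ 24 = $46.55/mo
New monthly escrow = $557.01 + $46.55 = $603.56

$603.56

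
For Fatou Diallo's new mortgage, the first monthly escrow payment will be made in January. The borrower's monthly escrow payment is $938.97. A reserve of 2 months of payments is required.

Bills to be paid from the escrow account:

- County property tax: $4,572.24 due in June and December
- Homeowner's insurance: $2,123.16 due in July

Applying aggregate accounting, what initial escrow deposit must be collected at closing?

$2,000.55

Cushion = 2 × $938.97 = $1,877.94
Trial balance (start $0, +$938.97 each month, − disbursements):
  Jan: +$938.97 → $938.97
  Feb: +$938.97 → $1,877.94
  Mar: +$938.97 → $2,816.91
  Apr: +$938.97 → $3,755.88
  May: +$938.97 → $4,694.85
  Jun: +$938.97 − $4,572.24 → $1,061.58
  Jul: +$938.97 − $2,123.16 → -$122.61
  Aug: +$938.97 → $816.36
  Sep: +$938.97 → $1,755.33
  Oct: +$938.97 → $2,694.30
  Nov: +$938.97 → $3,633.27
  Dec: +$938.97 − $4,572.24 → $0.00
Lowest trial balance = -$122.61 (Jul)
Initial deposit = cushion − low point = $1,877.94 − (-$122.61) = $2,000.55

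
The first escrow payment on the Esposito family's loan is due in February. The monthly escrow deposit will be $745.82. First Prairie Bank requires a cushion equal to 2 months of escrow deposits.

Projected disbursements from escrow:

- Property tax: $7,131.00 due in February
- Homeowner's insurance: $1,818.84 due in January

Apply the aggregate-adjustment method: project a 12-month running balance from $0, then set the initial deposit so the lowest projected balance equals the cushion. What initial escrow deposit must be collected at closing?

$7,876.82

Cushion = 2 × $745.82 = $1,491.64
Trial balance (start $0, +$745.82 each month, − disbursements):
  Feb: +$745.82 − $7,131.00 → -$6,385.18
  Mar: +$745.82 → -$5,639.36
  Apr: +$745.82 → -$4,893.54
  May: +$745.82 → -$4,147.72
  Jun: +$745.82 → -$3,401.90
  Jul: +$745.82 → -$2,656.08
  Aug: +$745.82 → -$1,910.26
  Sep: +$745.82 → -$1,164.44
  Oct: +$745.82 → -$418.62
  Nov: +$745.82 → $327.20
  Dec: +$745.82 → $1,073.02
  Jan: +$745.82 − $1,818.84 → $0.00
Lowest trial balance = -$6,385.18 (Feb)
Initial deposit = cushion − low point = $1,491.64 − (-$6,385.18) = $7,876.82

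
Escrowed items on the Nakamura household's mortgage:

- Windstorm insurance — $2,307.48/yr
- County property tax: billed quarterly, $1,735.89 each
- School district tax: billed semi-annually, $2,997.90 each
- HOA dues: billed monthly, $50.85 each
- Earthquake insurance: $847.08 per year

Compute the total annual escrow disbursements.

Windstorm insurance = $2,307.48 annually
County property tax = $1,735.89 × 4 = $6,943.56 annually
School district tax = $2,997.90 × 2 = $5,995.80 annually
HOA dues = $50.85 × 12 = $610.20 annually
Earthquake insurance = $847.08 annually
Yearly total = $16,704.12

$16,704.12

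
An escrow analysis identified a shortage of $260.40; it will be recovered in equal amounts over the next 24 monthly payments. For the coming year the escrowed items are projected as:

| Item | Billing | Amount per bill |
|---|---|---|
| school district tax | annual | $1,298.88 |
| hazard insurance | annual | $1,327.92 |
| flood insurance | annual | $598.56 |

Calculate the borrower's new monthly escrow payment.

School district tax — $1,298.88 per year
Hazard insurance — $1,327.92 per year
Flood insurance — $598.56 per year
Yearly total = $3,225.36
Monthly escrow = $3,225.36 / 12 = $268.78
Monthly shortage recovery: $260.40 ÷ 24 = $10.85
New monthly escrow = $268.78 + $10.85 = $279.63

$279.63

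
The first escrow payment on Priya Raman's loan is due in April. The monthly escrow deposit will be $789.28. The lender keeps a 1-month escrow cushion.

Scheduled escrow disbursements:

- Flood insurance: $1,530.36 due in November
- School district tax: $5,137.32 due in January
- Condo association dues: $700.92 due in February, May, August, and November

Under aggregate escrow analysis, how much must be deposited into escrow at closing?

Cushion = 1 × $789.28 = $789.28
Trial balance (start $0, +$789.28 each month, − disbursements):
  Apr: +$789.28 → $789.28
  May: +$789.28 − $700.92 → $877.64
  Jun: +$789.28 → $1,666.92
  Jul: +$789.28 → $2,456.20
  Aug: +$789.28 − $700.92 → $2,544.56
  Sep: +$789.28 → $3,333.84
  Oct: +$789.28 → $4,123.12
  Nov: +$789.28 − $2,231.28 → $2,681.12
  Dec: +$789.28 → $3,470.40
  Jan: +$789.28 − $5,137.32 → -$877.64
  Feb: +$789.28 − $700.92 → -$789.28
  Mar: +$789.28 → $0.00
Lowest trial balance = -$877.64 (Jan)
Initial deposit = cushion − low point = $789.28 − (-$877.64) = $1,666.92

$1,666.92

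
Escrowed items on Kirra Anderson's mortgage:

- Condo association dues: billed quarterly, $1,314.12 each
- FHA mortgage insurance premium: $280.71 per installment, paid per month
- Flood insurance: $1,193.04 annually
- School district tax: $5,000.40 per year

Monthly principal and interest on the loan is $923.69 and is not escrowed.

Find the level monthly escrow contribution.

Condo association dues — $1,314.12 × 4 = $5,256.48
FHA mortgage insurance premium — $280.71 × 12 = $3,368.52
Flood insurance — $1,193.04
School district tax — $5,000.40
Yearly total = $5,256.48 + $3,368.52 + $1,193.04 + $5,000.40 = $14,818.44
Base monthly escrow = $14,818.44 ÷ 12 = $1,234.87

$1,234.87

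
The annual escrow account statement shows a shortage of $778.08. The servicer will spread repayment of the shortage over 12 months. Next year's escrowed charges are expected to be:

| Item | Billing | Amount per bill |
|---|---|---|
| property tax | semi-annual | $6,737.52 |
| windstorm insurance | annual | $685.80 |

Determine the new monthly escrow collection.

Property tax: $6,737.52 × 2 = $13,475.04
Windstorm insurance: $685.80
Total annual escrow = $13,475.04 + $685.80 = $14,160.84
Monthly = $14,160.84 / 12 = $1,180.07
Monthly shortage recovery: $778.08 / 12 = $64.84
Adjusted monthly = $1,180.07 + $64.84 = $1,244.91

$1,244.91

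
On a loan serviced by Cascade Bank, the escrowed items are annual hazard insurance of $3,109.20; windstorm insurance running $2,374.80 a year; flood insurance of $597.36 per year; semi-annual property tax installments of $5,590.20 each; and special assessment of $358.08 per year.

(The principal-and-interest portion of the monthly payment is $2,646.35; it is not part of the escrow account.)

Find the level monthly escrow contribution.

Hazard insurance: $3,109.20 annually
Windstorm insurance: $2,374.80 annually
Flood insurance: $597.36 annually
Property tax: $5,590.20 × 2 = $11,180.40 annually
Special assessment: $358.08 annually
Annual escrow total = $3,109.20 + $2,374.80 + $597.36 + $11,180.40 + $358.08 = $17,619.84
Base monthly escrow = $17,619.84 ÷ 12 = $1,468.32

$1,468.32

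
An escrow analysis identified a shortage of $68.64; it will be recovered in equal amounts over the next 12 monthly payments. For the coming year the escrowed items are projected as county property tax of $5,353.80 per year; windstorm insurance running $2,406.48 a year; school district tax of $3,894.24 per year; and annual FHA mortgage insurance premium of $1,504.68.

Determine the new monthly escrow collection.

$1,102.32

County property tax: $5,353.80 annually
Windstorm insurance: $2,406.48 annually
School district tax: $3,894.24 annually
FHA mortgage insurance premium: $1,504.68 annually
Annual escrow total = $5,353.80 + $2,406.48 + $3,894.24 + $1,504.68 = $13,159.20
Monthly escrow = $13,159.20 / 12 = $1,096.60
Shortage spread = $68.64 ÷ 12 = $5.72/mo
Adjusted monthly = $1,096.60 + $5.72 = $1,102.32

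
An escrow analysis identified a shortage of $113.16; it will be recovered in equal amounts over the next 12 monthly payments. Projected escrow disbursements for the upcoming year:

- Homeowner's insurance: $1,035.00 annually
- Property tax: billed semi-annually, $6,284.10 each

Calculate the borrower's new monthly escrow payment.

$1,143.03

Homeowner's insurance: $1,035.00/yr
Property tax: $6,284.10 × 2 = $12,568.20/yr
Yearly total = $1,035.00 + $12,568.20 = $13,603.20
Monthly escrow = $13,603.20 / 12 = $1,133.60
Shortage per month = $113.16 / 12 = $9.43
New monthly escrow = $1,133.60 + $9.43 = $1,143.03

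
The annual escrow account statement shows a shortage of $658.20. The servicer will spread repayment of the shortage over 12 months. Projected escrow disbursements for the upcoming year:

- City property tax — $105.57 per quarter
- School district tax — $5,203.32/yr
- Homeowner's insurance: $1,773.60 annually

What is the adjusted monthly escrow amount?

City property tax = $105.57 × 4 = $422.28/yr
School district tax = $5,203.32/yr
Homeowner's insurance = $1,773.60/yr
Annual escrow total = $7,399.20
Base monthly escrow = $7,399.20 / 12 = $616.60
Monthly shortage recovery: $658.20 / 12 = $54.85
Adjusted monthly = $616.60 + $54.85 = $671.45

$671.45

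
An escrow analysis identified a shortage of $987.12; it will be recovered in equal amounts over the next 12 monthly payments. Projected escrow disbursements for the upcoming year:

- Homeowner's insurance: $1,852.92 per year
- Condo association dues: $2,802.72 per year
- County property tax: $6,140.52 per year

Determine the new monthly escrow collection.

Homeowner's insurance = $1,852.92 per year
Condo association dues = $2,802.72 per year
County property tax = $6,140.52 per year
Yearly total = $10,796.16
Monthly escrow = $10,796.16 ÷ 12 = $899.68
Shortage per month = $987.12 ÷ 12 = $82.26
Adjusted monthly = $899.68 + $82.26 = $981.94

$981.94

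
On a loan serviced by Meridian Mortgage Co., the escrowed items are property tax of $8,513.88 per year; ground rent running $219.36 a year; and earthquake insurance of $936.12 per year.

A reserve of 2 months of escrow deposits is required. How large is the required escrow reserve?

$1,611.56

Property tax — $8,513.88 per year
Ground rent — $219.36 per year
Earthquake insurance — $936.12 per year
Annual escrow total = $8,513.88 + $219.36 + $936.12 = $9,669.36
Per month = $9,669.36 / 12 = $805.78
Required cushion = 2 × $805.78 = $1,611.56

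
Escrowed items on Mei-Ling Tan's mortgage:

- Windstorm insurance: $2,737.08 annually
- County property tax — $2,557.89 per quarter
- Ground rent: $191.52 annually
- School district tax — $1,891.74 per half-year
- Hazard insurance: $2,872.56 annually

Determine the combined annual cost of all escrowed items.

Windstorm insurance: $2,737.08/yr
County property tax: $2,557.89 × 4 = $10,231.56/yr
Ground rent: $191.52/yr
School district tax: $1,891.74 × 2 = $3,783.48/yr
Hazard insurance: $2,872.56/yr
Combined annual = $2,737.08 + $10,231.56 + $191.52 + $3,783.48 + $2,872.56 = $19,816.20

$19,816.20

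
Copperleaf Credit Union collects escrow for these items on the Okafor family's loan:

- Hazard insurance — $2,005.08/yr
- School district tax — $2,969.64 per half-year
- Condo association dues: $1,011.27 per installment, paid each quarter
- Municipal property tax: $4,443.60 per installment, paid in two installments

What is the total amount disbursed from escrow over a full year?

$20,876.64

Hazard insurance — $2,005.08/yr
School district tax — $2,969.64 × 2 = $5,939.28/yr
Condo association dues — $1,011.27 × 4 = $4,045.08/yr
Municipal property tax — $4,443.60 × 2 = $8,887.20/yr
Annual escrow total = $2,005.08 + $5,939.28 + $4,045.08 + $8,887.20 = $20,876.64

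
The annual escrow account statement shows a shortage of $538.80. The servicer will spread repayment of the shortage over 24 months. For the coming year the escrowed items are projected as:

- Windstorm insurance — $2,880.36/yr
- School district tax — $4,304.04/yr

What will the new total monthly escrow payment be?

Windstorm insurance — $2,880.36
School district tax — $4,304.04
Yearly total = $7,184.40
Base monthly escrow = $7,184.40 / 12 = $598.70
Shortage per month = $538.80 ÷ 24 = $22.45
New monthly escrow = $598.70 + $22.45 = $621.15

$621.15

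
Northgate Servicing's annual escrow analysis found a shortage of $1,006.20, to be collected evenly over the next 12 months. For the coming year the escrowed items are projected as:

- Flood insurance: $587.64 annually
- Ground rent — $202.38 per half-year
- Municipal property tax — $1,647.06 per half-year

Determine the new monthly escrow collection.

$441.06

Flood insurance = $587.64 annually
Ground rent = $202.38 × 2 = $404.76 annually
Municipal property tax = $1,647.06 × 2 = $3,294.12 annually
Yearly total = $587.64 + $404.76 + $3,294.12 = $4,286.52
Per month = $4,286.52 / 12 = $357.21
Shortage spread = $1,006.20 / 12 = $83.85/mo
New monthly escrow = $357.21 + $83.85 = $441.06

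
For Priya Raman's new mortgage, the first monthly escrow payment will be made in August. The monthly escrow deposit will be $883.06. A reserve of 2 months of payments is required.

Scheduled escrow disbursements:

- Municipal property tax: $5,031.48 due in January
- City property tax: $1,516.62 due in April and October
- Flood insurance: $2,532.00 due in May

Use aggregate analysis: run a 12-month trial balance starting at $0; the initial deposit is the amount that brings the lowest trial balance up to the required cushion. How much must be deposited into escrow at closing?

Cushion = 2 × $883.06 = $1,766.12
Trial balance (start $0, +$883.06 each month, − disbursements):
  Aug: +$883.06 → $883.06
  Sep: +$883.06 → $1,766.12
  Oct: +$883.06 − $1,516.62 → $1,132.56
  Nov: +$883.06 → $2,015.62
  Dec: +$883.06 → $2,898.68
  Jan: +$883.06 − $5,031.48 → -$1,249.74
  Feb: +$883.06 → -$366.68
  Mar: +$883.06 → $516.38
  Apr: +$883.06 − $1,516.62 → -$117.18
  May: +$883.06 − $2,532.00 → -$1,766.12
  Jun: +$883.06 → -$883.06
  Jul: +$883.06 → $0.00
Lowest trial balance = -$1,766.12 (May)
Initial deposit = cushion − low point = $1,766.12 − (-$1,766.12) = $3,532.24

$3,532.24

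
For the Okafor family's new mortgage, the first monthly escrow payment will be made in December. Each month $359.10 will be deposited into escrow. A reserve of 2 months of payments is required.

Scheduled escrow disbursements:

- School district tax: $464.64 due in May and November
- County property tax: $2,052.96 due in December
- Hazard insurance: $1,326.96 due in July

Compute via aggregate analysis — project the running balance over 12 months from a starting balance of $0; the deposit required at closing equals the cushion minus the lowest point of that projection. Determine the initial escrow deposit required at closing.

$2,412.06

Cushion = 2 × $359.10 = $718.20
Trial balance (start $0, +$359.10 each month, − disbursements):
  Dec: +$359.10 − $2,052.96 → -$1,693.86
  Jan: +$359.10 → -$1,334.76
  Feb: +$359.10 → -$975.66
  Mar: +$359.10 → -$616.56
  Apr: +$359.10 → -$257.46
  May: +$359.10 − $464.64 → -$363.00
  Jun: +$359.10 → -$3.90
  Jul: +$359.10 − $1,326.96 → -$971.76
  Aug: +$359.10 → -$612.66
  Sep: +$359.10 → -$253.56
  Oct: +$359.10 → $105.54
  Nov: +$359.10 − $464.64 → $0.00
Lowest trial balance = -$1,693.86 (Dec)
Initial deposit = cushion − low point = $718.20 − (-$1,693.86) = $2,412.06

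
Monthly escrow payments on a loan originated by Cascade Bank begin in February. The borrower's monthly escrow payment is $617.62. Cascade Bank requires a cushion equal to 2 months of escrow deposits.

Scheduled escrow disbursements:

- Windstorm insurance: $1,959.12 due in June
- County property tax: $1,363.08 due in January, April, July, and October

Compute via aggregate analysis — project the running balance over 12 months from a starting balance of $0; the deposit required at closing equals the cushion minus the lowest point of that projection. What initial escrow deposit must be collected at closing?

Cushion = 2 × $617.62 = $1,235.24
Trial balance (start $0, +$617.62 each month, − disbursements):
  Feb: +$617.62 → $617.62
  Mar: +$617.62 → $1,235.24
  Apr: +$617.62 − $1,363.08 → $489.78
  May: +$617.62 → $1,107.40
  Jun: +$617.62 − $1,959.12 → -$234.10
  Jul: +$617.62 − $1,363.08 → -$979.56
  Aug: +$617.62 → -$361.94
  Sep: +$617.62 → $255.68
  Oct: +$617.62 − $1,363.08 → -$489.78
  Nov: +$617.62 → $127.84
  Dec: +$617.62 → $745.46
  Jan: +$617.62 − $1,363.08 → $0.00
Lowest trial balance = -$979.56 (Jul)
Initial deposit = cushion − low point = $1,235.24 − (-$979.56) = $2,214.80

$2,214.80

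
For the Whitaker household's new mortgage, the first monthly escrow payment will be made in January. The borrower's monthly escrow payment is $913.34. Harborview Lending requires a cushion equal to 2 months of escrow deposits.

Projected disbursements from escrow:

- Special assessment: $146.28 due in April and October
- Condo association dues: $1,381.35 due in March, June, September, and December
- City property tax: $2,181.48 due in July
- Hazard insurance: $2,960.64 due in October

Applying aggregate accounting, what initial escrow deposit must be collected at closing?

$2,272.01

Cushion = 2 × $913.34 = $1,826.68
Trial balance (start $0, +$913.34 each month, − disbursements):
  Jan: +$913.34 → $913.34
  Feb: +$913.34 → $1,826.68
  Mar: +$913.34 − $1,381.35 → $1,358.67
  Apr: +$913.34 − $146.28 → $2,125.73
  May: +$913.34 → $3,039.07
  Jun: +$913.34 − $1,381.35 → $2,571.06
  Jul: +$913.34 − $2,181.48 → $1,302.92
  Aug: +$913.34 → $2,216.26
  Sep: +$913.34 − $1,381.35 → $1,748.25
  Oct: +$913.34 − $3,106.92 → -$445.33
  Nov: +$913.34 → $468.01
  Dec: +$913.34 − $1,381.35 → $0.00
Lowest trial balance = -$445.33 (Oct)
Initial deposit = cushion − low point = $1,826.68 − (-$445.33) = $2,272.01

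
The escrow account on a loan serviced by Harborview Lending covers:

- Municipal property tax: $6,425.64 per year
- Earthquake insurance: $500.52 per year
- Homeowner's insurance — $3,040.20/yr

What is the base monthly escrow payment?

$830.53

Municipal property tax = $6,425.64
Earthquake insurance = $500.52
Homeowner's insurance = $3,040.20
Annual escrow total = $9,966.36
Monthly = $9,966.36 / 12 = $830.53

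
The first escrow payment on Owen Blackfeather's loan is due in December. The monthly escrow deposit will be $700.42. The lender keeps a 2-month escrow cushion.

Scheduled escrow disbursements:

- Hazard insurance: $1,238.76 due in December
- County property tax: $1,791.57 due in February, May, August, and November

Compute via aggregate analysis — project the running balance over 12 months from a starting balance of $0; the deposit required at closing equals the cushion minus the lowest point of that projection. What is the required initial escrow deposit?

Cushion = 2 × $700.42 = $1,400.84
Trial balance (start $0, +$700.42 each month, − disbursements):
  Dec: +$700.42 − $1,238.76 → -$538.34
  Jan: +$700.42 → $162.08
  Feb: +$700.42 − $1,791.57 → -$929.07
  Mar: +$700.42 → -$228.65
  Apr: +$700.42 → $471.77
  May: +$700.42 − $1,791.57 → -$619.38
  Jun: +$700.42 → $81.04
  Jul: +$700.42 → $781.46
  Aug: +$700.42 − $1,791.57 → -$309.69
  Sep: +$700.42 → $390.73
  Oct: +$700.42 → $1,091.15
  Nov: +$700.42 − $1,791.57 → $0.00
Lowest trial balance = -$929.07 (Feb)
Initial deposit = cushion − low point = $1,400.84 − (-$929.07) = $2,329.91

$2,329.91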